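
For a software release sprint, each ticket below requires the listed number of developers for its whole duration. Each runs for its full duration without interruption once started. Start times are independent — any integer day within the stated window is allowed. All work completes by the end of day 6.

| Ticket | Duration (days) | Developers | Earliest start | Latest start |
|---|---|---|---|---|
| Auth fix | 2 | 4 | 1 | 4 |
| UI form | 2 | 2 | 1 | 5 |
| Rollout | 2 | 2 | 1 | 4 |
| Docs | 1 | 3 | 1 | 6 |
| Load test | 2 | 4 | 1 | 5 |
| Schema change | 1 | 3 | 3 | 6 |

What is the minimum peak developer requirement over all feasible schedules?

6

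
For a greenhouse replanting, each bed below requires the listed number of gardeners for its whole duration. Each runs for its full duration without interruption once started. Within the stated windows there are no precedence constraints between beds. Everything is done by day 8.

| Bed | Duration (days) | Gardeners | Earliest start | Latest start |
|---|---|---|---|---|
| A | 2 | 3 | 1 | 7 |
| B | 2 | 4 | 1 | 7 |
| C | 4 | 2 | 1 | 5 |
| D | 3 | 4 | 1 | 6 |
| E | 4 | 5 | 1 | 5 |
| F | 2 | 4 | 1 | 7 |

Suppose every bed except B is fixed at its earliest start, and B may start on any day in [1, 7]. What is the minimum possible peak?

18

B@1: d1:22  d2:22  d3:11  d4:7  d5:0  d6:0  d7:0  d8:0 → peak 22
B@2: d1:18  d2:22  d3:15  d4:7  d5:0  d6:0  d7:0  d8:0 → peak 22
B@3: d1:18  d2:18  d3:15  d4:11  d5:0  d6:0  d7:0  d8:0 → peak 18
B@4: d1:18  d2:18  d3:11  d4:11  d5:4  d6:0  d7:0  d8:0 → peak 18
B@5: d1:18  d2:18  d3:11  d4:7  d5:4  d6:4  d7:0  d8:0 → peak 18
B@6: d1:18  d2:18  d3:11  d4:7  d5:0  d6:4  d7:4  d8:0 → peak 18
B@7: d1:18  d2:18  d3:11  d4:7  d5:0  d6:0  d7:4  d8:4 → peak 18
Best is B@3, peak 18.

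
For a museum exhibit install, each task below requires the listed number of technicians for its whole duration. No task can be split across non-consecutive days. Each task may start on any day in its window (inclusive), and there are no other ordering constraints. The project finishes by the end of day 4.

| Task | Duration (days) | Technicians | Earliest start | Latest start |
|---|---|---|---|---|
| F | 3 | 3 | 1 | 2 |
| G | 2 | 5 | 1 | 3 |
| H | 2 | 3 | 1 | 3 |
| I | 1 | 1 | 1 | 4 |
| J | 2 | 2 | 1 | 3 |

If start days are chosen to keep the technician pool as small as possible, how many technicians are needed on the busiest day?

8

Early-start (F@1, G@1, H@1, I@1, J@1) gives peak 14: d1:14  d2:13  d3:3  d4:0.
Shift H→3, I→4, J→3.
Schedule F@1, G@1, H@3, I@4, J@3: d1:8  d2:8  d3:8  d4:6 — peak 8.
Total technician-days = 30 over 4 days ⇒ peak ≥ ⌈30/4⌉ = 8, so 8 is optimal.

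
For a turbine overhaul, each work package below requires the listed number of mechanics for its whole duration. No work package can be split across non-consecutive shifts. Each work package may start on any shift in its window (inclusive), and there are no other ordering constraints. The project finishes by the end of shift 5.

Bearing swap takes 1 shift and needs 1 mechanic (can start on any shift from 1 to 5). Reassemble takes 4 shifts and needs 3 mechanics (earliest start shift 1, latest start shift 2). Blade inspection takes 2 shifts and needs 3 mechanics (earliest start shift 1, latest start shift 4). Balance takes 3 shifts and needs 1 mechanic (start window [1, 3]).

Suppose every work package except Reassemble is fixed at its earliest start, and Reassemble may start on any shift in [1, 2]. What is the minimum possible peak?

7

Reassemble@1: s1:8  s2:7  s3:4  s4:3  s5:0 → peak 8
Reassemble@2: s1:5  s2:7  s3:4  s4:3  s5:3 → peak 7
Best is Reassemble@2, peak 7.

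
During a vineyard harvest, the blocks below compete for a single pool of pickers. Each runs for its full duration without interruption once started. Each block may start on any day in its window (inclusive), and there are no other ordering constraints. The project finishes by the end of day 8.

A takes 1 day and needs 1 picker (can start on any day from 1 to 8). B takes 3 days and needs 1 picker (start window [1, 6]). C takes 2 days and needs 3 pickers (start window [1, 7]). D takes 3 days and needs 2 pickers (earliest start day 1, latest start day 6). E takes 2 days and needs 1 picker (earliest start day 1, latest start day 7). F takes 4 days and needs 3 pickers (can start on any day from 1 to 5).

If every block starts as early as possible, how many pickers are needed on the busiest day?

Early-start schedule: A@1, B@1, C@1, D@1, E@1, F@1.
Load per day: day 1: 11, day 2: 10, day 3: 6, day 4: 3, day 5: 0, day 6: 0, day 7: 0, day 8: 0.
Peak is 11.

11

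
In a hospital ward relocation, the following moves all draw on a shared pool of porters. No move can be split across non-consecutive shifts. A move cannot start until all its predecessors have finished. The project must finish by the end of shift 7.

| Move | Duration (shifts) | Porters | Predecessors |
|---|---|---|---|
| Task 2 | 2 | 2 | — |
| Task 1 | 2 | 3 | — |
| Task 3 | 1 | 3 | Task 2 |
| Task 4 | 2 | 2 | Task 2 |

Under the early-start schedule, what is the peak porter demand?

5

Early-start schedule: Task 2@1, Task 1@1, Task 3@3, Task 4@3.
Load per shift: shift 1: 5, shift 2: 5, shift 3: 5, shift 4: 2, shift 5: 0, shift 6: 0, shift 7: 0.
Peak is 5.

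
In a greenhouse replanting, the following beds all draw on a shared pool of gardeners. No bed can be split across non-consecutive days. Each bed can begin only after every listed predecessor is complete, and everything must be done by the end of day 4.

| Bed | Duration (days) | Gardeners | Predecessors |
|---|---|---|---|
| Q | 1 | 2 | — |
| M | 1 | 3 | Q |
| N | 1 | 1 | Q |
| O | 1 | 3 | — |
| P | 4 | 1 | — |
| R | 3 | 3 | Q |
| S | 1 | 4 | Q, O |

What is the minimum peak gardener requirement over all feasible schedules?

8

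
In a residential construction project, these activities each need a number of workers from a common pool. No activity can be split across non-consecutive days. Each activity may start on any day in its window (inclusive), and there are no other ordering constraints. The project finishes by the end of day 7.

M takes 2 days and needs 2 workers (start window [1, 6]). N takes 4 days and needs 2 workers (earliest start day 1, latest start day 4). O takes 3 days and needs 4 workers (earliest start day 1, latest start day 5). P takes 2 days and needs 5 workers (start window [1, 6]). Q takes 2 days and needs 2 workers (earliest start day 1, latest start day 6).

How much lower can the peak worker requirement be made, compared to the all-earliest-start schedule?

Early-start peak: d1:15  d2:15  d3:6  d4:2  d5:0  d6:0  d7:0 ⇒ 15.
Leveled (M@1, N@1, O@3, P@6, Q@1): d1:6  d2:6  d3:6  d4:6  d5:4  d6:5  d7:5 ⇒ 6.
Reduction 15 − 6 = 9.

9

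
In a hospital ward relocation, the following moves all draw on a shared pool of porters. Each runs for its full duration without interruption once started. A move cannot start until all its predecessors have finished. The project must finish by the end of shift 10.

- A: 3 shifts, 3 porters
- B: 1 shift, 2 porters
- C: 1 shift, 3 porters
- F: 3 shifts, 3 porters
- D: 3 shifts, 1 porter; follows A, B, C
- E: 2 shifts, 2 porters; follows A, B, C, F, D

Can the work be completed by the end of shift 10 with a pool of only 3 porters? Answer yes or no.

The minimum achievable peak is 4; 3 < 4, so no feasible schedule stays within the cap.

no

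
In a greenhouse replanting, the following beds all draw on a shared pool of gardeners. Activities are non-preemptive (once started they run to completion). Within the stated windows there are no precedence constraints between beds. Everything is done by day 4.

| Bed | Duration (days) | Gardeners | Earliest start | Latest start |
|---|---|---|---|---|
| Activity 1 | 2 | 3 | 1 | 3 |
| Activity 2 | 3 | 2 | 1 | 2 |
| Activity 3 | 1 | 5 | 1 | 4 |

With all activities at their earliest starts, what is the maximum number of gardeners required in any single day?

10

Early-start schedule: Activity 1@1, Activity 2@1, Activity 3@1.
Load per day: day 1: 10, day 2: 5, day 3: 2, day 4: 0.
Peak is 10.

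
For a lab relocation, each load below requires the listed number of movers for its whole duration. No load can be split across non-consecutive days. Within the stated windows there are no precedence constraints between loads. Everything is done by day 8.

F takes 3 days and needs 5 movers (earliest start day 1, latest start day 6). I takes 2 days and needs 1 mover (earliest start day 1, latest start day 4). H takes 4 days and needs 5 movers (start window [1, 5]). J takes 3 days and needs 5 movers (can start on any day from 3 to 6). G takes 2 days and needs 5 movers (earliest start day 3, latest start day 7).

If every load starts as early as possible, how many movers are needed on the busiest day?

20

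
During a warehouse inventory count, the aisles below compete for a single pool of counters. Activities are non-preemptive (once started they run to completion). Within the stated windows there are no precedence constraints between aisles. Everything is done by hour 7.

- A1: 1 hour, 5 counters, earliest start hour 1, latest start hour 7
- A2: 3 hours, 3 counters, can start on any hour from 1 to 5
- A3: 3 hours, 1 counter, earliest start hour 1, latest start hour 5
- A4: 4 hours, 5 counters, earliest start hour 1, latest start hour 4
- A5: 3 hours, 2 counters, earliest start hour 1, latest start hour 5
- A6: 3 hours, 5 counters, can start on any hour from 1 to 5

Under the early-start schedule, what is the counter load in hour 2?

At early start, hour 2 has: A2, A3, A4, A5, A6.
Demand: 3 + 1 + 5 + 2 + 5 = 16.

16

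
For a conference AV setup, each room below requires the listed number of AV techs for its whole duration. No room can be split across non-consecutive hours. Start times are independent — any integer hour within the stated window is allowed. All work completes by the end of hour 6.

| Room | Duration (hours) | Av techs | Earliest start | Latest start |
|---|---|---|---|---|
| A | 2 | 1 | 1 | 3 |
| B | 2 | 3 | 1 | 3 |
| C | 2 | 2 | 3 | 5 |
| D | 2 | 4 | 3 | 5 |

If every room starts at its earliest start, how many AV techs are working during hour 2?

At early start, hour 2 has: A, B.
Demand: 1 + 3 = 4.

4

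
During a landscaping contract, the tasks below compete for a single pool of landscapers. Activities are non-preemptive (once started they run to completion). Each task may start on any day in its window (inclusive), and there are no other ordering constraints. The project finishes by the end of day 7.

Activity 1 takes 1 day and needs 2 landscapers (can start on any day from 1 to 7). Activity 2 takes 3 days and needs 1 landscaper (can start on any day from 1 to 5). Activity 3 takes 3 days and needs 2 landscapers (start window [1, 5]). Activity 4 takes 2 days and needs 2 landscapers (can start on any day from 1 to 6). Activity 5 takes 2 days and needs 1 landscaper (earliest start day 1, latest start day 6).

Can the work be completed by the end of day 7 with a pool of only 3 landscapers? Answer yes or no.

Schedule Activity 1@1, Activity 2@1, Activity 3@2, Activity 4@5, Activity 5@4: d1:3  d2:3  d3:3  d4:3  d5:3  d6:2  d7:0 — peak 3 ≤ 3.

yes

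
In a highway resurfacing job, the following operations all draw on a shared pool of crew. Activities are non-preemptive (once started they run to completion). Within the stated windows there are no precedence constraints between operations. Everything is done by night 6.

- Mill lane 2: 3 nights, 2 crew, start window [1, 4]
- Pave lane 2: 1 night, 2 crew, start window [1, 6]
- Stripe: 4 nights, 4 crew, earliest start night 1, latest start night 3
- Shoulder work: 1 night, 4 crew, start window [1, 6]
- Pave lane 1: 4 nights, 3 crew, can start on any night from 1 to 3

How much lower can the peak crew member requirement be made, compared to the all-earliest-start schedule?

6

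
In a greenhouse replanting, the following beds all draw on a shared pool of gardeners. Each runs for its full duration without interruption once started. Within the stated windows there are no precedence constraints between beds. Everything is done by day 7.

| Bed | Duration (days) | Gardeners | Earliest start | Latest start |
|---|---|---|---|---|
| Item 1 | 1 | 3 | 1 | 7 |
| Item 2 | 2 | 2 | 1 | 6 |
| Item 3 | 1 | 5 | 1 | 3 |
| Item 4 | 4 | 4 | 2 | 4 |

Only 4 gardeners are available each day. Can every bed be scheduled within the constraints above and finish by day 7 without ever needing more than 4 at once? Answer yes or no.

The minimum achievable peak is 5; 4 < 5, so no feasible schedule stays within the cap.

no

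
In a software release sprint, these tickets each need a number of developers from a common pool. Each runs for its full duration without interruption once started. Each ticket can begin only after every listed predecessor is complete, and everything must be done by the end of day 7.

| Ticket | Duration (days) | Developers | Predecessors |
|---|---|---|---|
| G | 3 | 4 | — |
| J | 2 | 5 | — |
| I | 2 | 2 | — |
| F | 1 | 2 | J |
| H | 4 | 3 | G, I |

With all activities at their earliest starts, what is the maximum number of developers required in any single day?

11

Early-start schedule: G@1, J@1, I@1, F@3, H@4.
Load per day: day 1: 11, day 2: 11, day 3: 6, day 4: 3, day 5: 3, day 6: 3, day 7: 3.
Peak is 11.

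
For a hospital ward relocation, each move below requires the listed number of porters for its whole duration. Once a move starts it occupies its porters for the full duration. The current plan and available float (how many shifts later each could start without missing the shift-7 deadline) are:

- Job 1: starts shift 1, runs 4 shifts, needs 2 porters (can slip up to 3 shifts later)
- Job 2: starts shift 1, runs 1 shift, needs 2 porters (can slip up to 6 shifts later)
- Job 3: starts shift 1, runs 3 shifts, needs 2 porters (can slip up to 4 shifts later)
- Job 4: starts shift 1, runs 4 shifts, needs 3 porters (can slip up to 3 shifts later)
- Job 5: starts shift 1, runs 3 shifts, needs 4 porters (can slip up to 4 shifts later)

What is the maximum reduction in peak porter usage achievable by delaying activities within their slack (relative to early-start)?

Early-start peak: s1:13  s2:11  s3:11  s4:5  s5:0  s6:0  s7:0 ⇒ 13.
Leveled (Job 1@1, Job 2@1, Job 3@1, Job 4@2, Job 5@5): s1:6  s2:7  s3:7  s4:5  s5:7  s6:4  s7:4 ⇒ 7.
Reduction 13 − 7 = 6.

6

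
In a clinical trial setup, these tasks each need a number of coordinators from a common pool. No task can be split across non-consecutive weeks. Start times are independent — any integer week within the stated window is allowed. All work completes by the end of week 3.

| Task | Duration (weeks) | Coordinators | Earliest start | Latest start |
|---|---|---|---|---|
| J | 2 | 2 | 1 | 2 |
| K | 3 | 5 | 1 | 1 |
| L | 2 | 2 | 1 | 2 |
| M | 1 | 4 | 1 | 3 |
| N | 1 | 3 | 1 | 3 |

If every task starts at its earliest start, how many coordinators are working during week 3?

At early start, week 3 has: K.
Demand: 5 = 5.

5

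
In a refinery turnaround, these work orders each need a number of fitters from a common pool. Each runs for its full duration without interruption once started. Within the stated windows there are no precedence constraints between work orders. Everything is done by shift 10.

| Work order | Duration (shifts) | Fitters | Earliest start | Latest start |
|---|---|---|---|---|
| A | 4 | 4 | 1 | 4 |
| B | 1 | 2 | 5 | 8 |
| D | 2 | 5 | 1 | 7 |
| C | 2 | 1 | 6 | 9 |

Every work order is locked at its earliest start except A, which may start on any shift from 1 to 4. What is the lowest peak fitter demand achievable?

6

A@1: s1:9  s2:9  s3:4  s4:4  s5:2  s6:1  s7:1  s8:0  s9:0  s10:0 → peak 9
A@2: s1:5  s2:9  s3:4  s4:4  s5:6  s6:1  s7:1  s8:0  s9:0  s10:0 → peak 9
A@3: s1:5  s2:5  s3:4  s4:4  s5:6  s6:5  s7:1  s8:0  s9:0  s10:0 → peak 6
A@4: s1:5  s2:5  s3:0  s4:4  s5:6  s6:5  s7:5  s8:0  s9:0  s10:0 → peak 6
Best is A@3, peak 6.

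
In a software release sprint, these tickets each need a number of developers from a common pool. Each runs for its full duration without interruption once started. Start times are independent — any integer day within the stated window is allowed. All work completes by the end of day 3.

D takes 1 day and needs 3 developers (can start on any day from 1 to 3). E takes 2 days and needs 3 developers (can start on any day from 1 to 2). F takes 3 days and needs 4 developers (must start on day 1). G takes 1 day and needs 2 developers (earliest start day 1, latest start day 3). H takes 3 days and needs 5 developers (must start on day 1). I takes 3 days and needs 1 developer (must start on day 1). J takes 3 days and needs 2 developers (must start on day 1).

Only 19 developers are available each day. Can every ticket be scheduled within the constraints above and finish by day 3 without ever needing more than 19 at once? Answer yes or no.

yes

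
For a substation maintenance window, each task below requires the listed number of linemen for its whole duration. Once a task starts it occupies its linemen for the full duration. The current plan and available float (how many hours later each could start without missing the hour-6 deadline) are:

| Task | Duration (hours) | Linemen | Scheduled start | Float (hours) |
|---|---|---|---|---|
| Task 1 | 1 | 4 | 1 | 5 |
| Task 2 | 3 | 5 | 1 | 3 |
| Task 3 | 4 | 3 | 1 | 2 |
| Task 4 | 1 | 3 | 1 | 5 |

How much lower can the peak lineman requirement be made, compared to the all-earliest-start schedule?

7

Early-start peak: h1:15  h2:8  h3:8  h4:3  h5:0  h6:0 ⇒ 15.
Leveled (Task 1@1, Task 2@2, Task 3@1, Task 4@5): h1:7  h2:8  h3:8  h4:8  h5:3  h6:0 ⇒ 8.
Reduction 15 − 8 = 7.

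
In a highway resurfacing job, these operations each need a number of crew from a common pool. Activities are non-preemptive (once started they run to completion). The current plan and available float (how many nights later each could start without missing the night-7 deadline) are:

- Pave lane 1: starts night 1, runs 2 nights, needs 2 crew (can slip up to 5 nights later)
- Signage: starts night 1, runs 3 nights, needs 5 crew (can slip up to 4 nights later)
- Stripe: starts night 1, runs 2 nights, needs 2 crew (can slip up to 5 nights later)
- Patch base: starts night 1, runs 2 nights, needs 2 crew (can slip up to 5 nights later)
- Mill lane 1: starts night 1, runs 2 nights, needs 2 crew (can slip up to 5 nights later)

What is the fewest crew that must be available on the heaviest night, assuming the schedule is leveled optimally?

5

Early-start (Pave lane 1@1, Signage@1, Stripe@1, Patch base@1, Mill lane 1@1) gives peak 13: n1:13  n2:13  n3:5  n4:0  n5:0  n6:0  n7:0.
Shift Signage→3, Patch base→6, Mill lane 1→6.
Schedule Pave lane 1@1, Signage@3, Stripe@1, Patch base@6, Mill lane 1@6: n1:4  n2:4  n3:5  n4:5  n5:5  n6:4  n7:4 — peak 5.
Total crew member-nights = 31 over 7 nights ⇒ peak ≥ ⌈31/7⌉ = 5, so 5 is optimal.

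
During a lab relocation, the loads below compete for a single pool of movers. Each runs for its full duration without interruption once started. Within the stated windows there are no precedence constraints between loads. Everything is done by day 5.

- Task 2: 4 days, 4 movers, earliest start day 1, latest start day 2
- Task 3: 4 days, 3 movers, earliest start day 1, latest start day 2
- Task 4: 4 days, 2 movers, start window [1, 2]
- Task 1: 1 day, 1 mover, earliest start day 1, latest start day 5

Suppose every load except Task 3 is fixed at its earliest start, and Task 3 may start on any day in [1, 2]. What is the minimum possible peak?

Task 3@1: d1:10  d2:9  d3:9  d4:9  d5:0 → peak 10
Task 3@2: d1:7  d2:9  d3:9  d4:9  d5:3 → peak 9
Best is Task 3@2, peak 9.

9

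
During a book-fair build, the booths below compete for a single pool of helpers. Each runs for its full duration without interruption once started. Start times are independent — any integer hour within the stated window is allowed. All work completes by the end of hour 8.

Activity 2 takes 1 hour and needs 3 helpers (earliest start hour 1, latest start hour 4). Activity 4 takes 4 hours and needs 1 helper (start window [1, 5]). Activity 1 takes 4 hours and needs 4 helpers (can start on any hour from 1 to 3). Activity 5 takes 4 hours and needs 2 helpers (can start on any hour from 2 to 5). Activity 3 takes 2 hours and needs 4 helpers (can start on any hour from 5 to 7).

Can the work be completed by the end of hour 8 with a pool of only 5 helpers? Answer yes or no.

The minimum achievable peak is 6; 5 < 6, so no feasible schedule stays within the cap.

no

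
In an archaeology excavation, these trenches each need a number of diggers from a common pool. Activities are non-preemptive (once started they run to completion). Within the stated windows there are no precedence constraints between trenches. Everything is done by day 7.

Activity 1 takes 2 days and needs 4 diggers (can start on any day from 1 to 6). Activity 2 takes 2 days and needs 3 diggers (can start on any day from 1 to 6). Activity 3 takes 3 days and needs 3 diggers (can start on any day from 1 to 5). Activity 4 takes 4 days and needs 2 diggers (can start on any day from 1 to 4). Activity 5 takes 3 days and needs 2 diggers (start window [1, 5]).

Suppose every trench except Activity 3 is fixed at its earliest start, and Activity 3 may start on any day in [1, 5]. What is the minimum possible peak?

11

Activity 3@1: d1:14  d2:14  d3:7  d4:2  d5:0  d6:0  d7:0 → peak 14
Activity 3@2: d1:11  d2:14  d3:7  d4:5  d5:0  d6:0  d7:0 → peak 14
Activity 3@3: d1:11  d2:11  d3:7  d4:5  d5:3  d6:0  d7:0 → peak 11
Activity 3@4: d1:11  d2:11  d3:4  d4:5  d5:3  d6:3  d7:0 → peak 11
Activity 3@5: d1:11  d2:11  d3:4  d4:2  d5:3  d6:3  d7:3 → peak 11
Best is Activity 3@3, peak 11.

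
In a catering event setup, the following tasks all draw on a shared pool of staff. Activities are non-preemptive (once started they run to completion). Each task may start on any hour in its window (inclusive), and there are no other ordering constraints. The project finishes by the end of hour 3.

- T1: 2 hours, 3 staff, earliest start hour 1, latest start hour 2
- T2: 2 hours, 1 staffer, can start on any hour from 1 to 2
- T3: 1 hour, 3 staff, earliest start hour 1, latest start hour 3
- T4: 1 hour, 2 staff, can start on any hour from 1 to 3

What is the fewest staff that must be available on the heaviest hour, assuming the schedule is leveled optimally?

Early-start (T1@1, T2@1, T3@1, T4@1) gives peak 9: h1:9  h2:4  h3:0.
Shift T3→3, T4→3.
Schedule T1@1, T2@1, T3@3, T4@3: h1:4  h2:4  h3:5 — peak 5.
Total staffer-hours = 13 over 3 hours ⇒ peak ≥ ⌈13/3⌉ = 5, so 5 is optimal.

5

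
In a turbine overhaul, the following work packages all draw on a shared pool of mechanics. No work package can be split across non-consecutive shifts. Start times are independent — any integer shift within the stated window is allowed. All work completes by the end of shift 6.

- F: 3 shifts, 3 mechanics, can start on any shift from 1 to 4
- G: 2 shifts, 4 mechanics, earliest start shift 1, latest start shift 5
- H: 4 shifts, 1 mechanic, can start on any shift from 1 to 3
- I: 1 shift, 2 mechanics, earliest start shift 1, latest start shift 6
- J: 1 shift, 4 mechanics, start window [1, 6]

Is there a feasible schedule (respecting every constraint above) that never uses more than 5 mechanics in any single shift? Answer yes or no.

yes

Schedule F@1, G@4, H@2, I@1, J@6: s1:5  s2:4  s3:4  s4:5  s5:5  s6:4 — peak 5 ≤ 5.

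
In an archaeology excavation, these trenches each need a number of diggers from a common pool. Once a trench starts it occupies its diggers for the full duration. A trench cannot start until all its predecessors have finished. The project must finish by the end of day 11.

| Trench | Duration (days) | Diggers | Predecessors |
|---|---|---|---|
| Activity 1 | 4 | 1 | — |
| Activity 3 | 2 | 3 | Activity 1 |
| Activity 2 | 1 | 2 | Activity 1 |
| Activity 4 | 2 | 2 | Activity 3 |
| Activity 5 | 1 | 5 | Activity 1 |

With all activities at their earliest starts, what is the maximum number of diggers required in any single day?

Early-start schedule: Activity 1@1, Activity 3@5, Activity 2@5, Activity 4@7, Activity 5@5.
Load per day: day 1: 1, day 2: 1, day 3: 1, day 4: 1, day 5: 10, day 6: 3, day 7: 2, day 8: 2, day 9: 0, day 10: 0, day 11: 0.
Peak is 10.

10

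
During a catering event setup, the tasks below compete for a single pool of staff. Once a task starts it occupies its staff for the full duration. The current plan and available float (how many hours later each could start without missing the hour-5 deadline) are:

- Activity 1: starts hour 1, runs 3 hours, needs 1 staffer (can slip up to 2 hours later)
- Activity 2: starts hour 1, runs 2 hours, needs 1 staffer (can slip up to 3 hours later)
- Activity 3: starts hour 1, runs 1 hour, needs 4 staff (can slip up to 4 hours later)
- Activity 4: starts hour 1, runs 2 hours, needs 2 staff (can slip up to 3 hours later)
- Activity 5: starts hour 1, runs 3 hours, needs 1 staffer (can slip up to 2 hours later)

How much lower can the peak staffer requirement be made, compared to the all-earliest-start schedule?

5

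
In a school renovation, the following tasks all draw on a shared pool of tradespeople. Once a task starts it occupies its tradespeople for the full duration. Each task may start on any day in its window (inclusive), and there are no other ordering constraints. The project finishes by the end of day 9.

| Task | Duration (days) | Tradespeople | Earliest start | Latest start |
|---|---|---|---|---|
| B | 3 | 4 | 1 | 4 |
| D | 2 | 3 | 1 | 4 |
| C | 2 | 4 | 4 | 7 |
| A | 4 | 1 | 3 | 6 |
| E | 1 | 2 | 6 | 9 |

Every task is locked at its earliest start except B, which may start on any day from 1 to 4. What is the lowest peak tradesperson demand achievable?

B@1: d1:7  d2:7  d3:5  d4:5  d5:5  d6:3  d7:0  d8:0  d9:0 → peak 7
B@2: d1:3  d2:7  d3:5  d4:9  d5:5  d6:3  d7:0  d8:0  d9:0 → peak 9
B@3: d1:3  d2:3  d3:5  d4:9  d5:9  d6:3  d7:0  d8:0  d9:0 → peak 9
B@4: d1:3  d2:3  d3:1  d4:9  d5:9  d6:7  d7:0  d8:0  d9:0 → peak 9
Best is B@1, peak 7.

7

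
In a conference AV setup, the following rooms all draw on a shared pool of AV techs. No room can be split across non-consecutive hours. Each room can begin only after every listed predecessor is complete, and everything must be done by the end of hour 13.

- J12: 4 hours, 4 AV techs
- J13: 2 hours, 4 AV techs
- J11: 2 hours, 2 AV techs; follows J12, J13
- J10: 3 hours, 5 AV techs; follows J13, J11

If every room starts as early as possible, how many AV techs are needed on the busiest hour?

Early-start schedule: J12@1, J13@1, J11@5, J10@7.
Load per hour: hour 1: 8, hour 2: 8, hour 3: 4, hour 4: 4, hour 5: 2, hour 6: 2, hour 7: 5, hour 8: 5, hour 9: 5, hour 10: 0, hour 11: 0, hour 12: 0, hour 13: 0.
Peak is 8.

8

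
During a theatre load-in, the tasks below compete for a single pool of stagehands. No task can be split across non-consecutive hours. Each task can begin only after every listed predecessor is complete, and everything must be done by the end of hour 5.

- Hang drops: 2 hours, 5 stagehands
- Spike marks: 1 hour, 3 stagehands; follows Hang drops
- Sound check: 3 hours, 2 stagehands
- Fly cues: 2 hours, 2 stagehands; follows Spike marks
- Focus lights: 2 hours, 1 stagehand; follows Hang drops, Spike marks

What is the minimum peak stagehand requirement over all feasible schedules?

5

Early-start (Hang drops@1, Spike marks@3, Sound check@1, Fly cues@4, Focus lights@4) gives peak 7: h1:7  h2:7  h3:5  h4:3  h5:3.
Shift Sound check→3.
Schedule Hang drops@1, Spike marks@3, Sound check@3, Fly cues@4, Focus lights@4: h1:5  h2:5  h3:5  h4:5  h5:5 — peak 5.
Total stagehand-hours = 25 over 5 hours ⇒ peak ≥ ⌈25/5⌉ = 5, so 5 is optimal.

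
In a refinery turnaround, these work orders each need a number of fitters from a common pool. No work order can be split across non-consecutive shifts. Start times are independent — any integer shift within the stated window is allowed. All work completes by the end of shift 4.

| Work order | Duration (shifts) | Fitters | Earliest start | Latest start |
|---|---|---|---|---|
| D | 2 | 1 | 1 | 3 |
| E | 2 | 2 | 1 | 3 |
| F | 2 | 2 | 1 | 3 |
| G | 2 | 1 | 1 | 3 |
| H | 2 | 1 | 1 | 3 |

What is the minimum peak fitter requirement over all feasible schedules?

Early-start (D@1, E@1, F@1, G@1, H@1) gives peak 7: s1:7  s2:7  s3:0  s4:0.
Shift F→3, H→3.
Schedule D@1, E@1, F@3, G@1, H@3: s1:4  s2:4  s3:3  s4:3 — peak 4.
Total fitter-shifts = 14 over 4 shifts ⇒ peak ≥ ⌈14/4⌉ = 4, so 4 is optimal.

4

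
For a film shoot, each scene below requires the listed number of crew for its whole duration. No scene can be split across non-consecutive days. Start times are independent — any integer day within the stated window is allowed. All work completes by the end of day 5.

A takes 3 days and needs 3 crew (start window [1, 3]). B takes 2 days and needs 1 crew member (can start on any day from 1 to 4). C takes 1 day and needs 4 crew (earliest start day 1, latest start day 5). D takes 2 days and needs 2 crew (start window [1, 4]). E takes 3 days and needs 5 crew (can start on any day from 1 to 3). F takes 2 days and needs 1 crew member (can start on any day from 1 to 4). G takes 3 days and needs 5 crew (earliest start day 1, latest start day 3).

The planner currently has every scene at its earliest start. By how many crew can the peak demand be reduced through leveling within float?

Early-start peak: d1:21  d2:17  d3:13  d4:0  d5:0 ⇒ 21.
Leveled (A@1, B@1, C@1, D@1, E@2, F@1, G@3): d1:11  d2:12  d3:13  d4:10  d5:5 ⇒ 13.
Reduction 21 − 13 = 8.

8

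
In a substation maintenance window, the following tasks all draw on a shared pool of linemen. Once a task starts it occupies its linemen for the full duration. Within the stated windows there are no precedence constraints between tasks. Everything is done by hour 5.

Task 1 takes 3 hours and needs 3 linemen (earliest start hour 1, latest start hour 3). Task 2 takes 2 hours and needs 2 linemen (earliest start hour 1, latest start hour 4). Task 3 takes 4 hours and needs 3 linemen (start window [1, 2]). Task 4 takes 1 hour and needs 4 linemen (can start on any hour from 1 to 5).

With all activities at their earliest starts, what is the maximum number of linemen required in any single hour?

12

Early-start schedule: Task 1@1, Task 2@1, Task 3@1, Task 4@1.
Load per hour: hour 1: 12, hour 2: 8, hour 3: 6, hour 4: 3, hour 5: 0.
Peak is 12.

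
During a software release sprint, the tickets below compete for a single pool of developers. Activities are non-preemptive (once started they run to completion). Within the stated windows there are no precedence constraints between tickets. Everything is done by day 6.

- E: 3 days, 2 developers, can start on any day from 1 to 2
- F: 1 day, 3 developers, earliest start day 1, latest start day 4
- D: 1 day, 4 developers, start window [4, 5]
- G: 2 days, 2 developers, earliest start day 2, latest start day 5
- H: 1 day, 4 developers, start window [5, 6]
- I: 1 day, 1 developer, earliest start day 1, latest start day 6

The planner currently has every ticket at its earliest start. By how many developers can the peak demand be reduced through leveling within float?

2

Early-start peak: d1:6  d2:4  d3:4  d4:4  d5:4  d6:0 ⇒ 6.
Leveled (E@1, F@4, D@5, G@2, H@6, I@1): d1:3  d2:4  d3:4  d4:3  d5:4  d6:4 ⇒ 4.
Reduction 6 − 4 = 2.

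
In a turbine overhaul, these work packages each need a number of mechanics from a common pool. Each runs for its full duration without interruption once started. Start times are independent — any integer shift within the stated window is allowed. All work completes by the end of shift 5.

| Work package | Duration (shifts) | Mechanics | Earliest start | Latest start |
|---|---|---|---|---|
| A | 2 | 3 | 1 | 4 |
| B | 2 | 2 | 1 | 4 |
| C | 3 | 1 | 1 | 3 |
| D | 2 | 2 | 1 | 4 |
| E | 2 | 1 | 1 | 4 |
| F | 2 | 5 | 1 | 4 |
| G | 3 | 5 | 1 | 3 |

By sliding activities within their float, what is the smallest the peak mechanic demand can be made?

Early-start (A@1, B@1, C@1, D@1, E@1, F@1, G@1) gives peak 19: s1:19  s2:19  s3:6  s4:0  s5:0.
Shift F→4, G→3.
Schedule A@1, B@1, C@1, D@1, E@1, F@4, G@3: s1:9  s2:9  s3:6  s4:10  s5:10 — peak 10.

10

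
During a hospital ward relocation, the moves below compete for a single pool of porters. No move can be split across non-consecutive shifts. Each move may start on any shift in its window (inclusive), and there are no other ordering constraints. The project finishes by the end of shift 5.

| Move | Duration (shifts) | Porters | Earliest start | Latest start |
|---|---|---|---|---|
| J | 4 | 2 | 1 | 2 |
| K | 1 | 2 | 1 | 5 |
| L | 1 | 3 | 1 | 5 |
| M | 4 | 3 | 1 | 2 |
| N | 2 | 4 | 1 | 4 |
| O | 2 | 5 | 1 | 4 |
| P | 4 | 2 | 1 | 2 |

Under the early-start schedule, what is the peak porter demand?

21

Early-start schedule: J@1, K@1, L@1, M@1, N@1, O@1, P@1.
Load per shift: shift 1: 21, shift 2: 16, shift 3: 7, shift 4: 7, shift 5: 0.
Peak is 21.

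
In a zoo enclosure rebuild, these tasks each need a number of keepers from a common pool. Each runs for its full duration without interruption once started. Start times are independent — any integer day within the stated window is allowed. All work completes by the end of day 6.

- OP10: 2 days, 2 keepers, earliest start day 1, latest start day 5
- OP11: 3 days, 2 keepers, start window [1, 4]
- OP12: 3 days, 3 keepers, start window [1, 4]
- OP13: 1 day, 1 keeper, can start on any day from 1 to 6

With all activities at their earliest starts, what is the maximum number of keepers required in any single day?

Early-start schedule: OP10@1, OP11@1, OP12@1, OP13@1.
Load per day: day 1: 8, day 2: 7, day 3: 5, day 4: 0, day 5: 0, day 6: 0.
Peak is 8.

8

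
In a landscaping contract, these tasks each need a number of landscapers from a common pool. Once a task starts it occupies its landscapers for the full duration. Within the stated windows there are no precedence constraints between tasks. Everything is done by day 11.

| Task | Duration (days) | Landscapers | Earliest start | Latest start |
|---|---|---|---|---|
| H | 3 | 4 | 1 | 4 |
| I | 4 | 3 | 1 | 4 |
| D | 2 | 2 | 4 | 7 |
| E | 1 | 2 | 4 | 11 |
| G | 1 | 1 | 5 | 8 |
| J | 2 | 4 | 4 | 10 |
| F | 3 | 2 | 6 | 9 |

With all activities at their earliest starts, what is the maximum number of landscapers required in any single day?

Early-start schedule: H@1, I@1, D@4, E@4, G@5, J@4, F@6.
Load per day: day 1: 7, day 2: 7, day 3: 7, day 4: 11, day 5: 7, day 6: 2, day 7: 2, day 8: 2, day 9: 0, day 10: 0, day 11: 0.
Peak is 11.

11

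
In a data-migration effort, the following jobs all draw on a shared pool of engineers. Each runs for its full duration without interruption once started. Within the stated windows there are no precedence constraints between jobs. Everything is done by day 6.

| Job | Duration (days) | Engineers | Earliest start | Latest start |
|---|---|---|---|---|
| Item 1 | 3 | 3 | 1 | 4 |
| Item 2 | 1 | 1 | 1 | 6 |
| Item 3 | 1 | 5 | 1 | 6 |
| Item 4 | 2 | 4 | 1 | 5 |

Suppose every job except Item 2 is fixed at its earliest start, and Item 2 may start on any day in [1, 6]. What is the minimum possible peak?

12

Item 2@1: d1:13  d2:7  d3:3  d4:0  d5:0  d6:0 → peak 13
Item 2@2: d1:12  d2:8  d3:3  d4:0  d5:0  d6:0 → peak 12
Item 2@3: d1:12  d2:7  d3:4  d4:0  d5:0  d6:0 → peak 12
Item 2@4: d1:12  d2:7  d3:3  d4:1  d5:0  d6:0 → peak 12
Item 2@5: d1:12  d2:7  d3:3  d4:0  d5:1  d6:0 → peak 12
Item 2@6: d1:12  d2:7  d3:3  d4:0  d5:0  d6:1 → peak 12
Best is Item 2@2, peak 12.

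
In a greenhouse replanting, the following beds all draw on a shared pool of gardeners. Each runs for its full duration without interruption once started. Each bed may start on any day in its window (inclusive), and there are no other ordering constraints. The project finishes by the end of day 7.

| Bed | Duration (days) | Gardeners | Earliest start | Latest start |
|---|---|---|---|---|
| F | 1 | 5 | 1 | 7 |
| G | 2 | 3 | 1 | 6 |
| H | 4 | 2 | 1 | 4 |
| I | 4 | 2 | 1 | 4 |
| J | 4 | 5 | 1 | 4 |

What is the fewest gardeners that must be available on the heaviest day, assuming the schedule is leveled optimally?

Early-start (F@1, G@1, H@1, I@1, J@1) gives peak 17: d1:17  d2:12  d3:9  d4:9  d5:0  d6:0  d7:0.
Shift H→2, I→2, J→3.
Schedule F@1, G@1, H@2, I@2, J@3: d1:8  d2:7  d3:9  d4:9  d5:9  d6:5  d7:0 — peak 9.

9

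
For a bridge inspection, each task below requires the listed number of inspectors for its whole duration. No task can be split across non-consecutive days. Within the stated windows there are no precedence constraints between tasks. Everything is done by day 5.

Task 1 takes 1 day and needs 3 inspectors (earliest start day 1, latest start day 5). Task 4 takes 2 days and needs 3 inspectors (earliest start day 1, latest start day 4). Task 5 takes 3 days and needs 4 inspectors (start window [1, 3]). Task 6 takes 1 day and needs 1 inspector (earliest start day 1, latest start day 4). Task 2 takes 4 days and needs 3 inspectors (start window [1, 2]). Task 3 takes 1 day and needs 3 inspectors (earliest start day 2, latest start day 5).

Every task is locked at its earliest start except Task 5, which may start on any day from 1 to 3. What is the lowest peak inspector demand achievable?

Task 5@1: d1:14  d2:13  d3:7  d4:3  d5:0 → peak 14
Task 5@2: d1:10  d2:13  d3:7  d4:7  d5:0 → peak 13
Task 5@3: d1:10  d2:9  d3:7  d4:7  d5:4 → peak 10
Best is Task 5@3, peak 10.

10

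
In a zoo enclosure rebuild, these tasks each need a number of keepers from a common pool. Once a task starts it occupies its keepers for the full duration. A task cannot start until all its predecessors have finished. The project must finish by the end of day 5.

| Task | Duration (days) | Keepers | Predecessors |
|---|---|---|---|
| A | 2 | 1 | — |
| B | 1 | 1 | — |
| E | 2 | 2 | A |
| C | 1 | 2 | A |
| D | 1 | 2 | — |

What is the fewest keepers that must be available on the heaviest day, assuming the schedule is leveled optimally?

3

Early-start (A@1, B@1, E@3, C@3, D@1) gives peak 4: d1:4  d2:1  d3:4  d4:2  d5:0.
Shift C→5, D→2.
Schedule A@1, B@1, E@3, C@5, D@2: d1:2  d2:3  d3:2  d4:2  d5:2 — peak 3.
Total keeper-days = 11 over 5 days ⇒ peak ≥ ⌈11/5⌉ = 3, so 3 is optimal.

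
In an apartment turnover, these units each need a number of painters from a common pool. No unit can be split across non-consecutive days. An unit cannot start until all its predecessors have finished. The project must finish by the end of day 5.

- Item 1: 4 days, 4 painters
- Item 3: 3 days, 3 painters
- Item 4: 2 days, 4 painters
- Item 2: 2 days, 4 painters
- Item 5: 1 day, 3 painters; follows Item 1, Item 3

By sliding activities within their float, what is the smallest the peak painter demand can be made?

11

Early-start (Item 1@1, Item 3@1, Item 4@1, Item 2@1, Item 5@5) gives peak 15: d1:15  d2:15  d3:7  d4:4  d5:3.
Shift Item 2→3.
Schedule Item 1@1, Item 3@1, Item 4@1, Item 2@3, Item 5@5: d1:11  d2:11  d3:11  d4:8  d5:3 — peak 11.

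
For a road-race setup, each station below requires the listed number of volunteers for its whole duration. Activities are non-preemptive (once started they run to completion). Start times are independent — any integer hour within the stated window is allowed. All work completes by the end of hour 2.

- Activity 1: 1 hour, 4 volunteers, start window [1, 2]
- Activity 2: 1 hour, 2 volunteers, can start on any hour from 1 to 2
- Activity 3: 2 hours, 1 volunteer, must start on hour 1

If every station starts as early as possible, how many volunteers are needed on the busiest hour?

Early-start schedule: Activity 1@1, Activity 2@1, Activity 3@1.
Load per hour: hour 1: 7, hour 2: 1.
Peak is 7.

7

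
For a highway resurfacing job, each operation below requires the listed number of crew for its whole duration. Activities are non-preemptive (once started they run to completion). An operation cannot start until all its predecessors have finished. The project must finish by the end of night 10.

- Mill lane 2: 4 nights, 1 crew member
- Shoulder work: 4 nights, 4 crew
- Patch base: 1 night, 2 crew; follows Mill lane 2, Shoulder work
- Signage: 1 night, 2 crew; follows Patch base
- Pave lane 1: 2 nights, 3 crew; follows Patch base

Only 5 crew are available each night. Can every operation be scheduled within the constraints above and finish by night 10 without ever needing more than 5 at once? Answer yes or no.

yes

Schedule Mill lane 2@1, Shoulder work@1, Patch base@5, Signage@6, Pave lane 1@6: n1:5  n2:5  n3:5  n4:5  n5:2  n6:5  n7:3  n8:0  n9:0  n10:0 — peak 5 ≤ 5.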